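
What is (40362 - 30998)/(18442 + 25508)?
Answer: 4682/21975 ≈ 0.21306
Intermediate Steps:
(40362 - 30998)/(18442 + 25508) = 9364/43950 = 9364*(1/43950) = 4682/21975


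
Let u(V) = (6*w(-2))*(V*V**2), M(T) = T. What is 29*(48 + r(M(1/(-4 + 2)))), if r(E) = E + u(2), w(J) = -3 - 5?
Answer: -19517/2 ≈ -9758.5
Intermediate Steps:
w(J) = -8
u(V) = -48*V**3 (u(V) = (6*(-8))*(V*V**2) = -48*V**3)
r(E) = -384 + E (r(E) = E - 48*2**3 = E - 48*8 = E - 384 = -384 + E)
29*(48 + r(M(1/(-4 + 2)))) = 29*(48 + (-384 + 1/(-4 + 2))) = 29*(48 + (-384 + 1/(-2))) = 29*(48 + (-384 - 1/2)) = 29*(48 - 769/2) = 29*(-673/2) = -19517/2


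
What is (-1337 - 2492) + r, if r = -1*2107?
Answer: -5936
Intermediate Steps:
r = -2107
(-1337 - 2492) + r = (-1337 - 2492) - 2107 = -3829 - 2107 = -5936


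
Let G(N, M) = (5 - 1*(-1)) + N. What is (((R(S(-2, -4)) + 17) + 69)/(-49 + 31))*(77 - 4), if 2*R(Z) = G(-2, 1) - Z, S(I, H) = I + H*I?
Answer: -6205/18 ≈ -344.72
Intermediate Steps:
G(N, M) = 6 + N (G(N, M) = (5 + 1) + N = 6 + N)
R(Z) = 2 - Z/2 (R(Z) = ((6 - 2) - Z)/2 = (4 - Z)/2 = 2 - Z/2)
(((R(S(-2, -4)) + 17) + 69)/(-49 + 31))*(77 - 4) = ((((2 - (-1)*(1 - 4)) + 17) + 69)/(-49 + 31))*(77 - 4) = ((((2 - (-1)*(-3)) + 17) + 69)/(-18))*73 = ((((2 - ½*6) + 17) + 69)*(-1/18))*73 = ((((2 - 3) + 17) + 69)*(-1/18))*73 = (((-1 + 17) + 69)*(-1/18))*73 = ((16 + 69)*(-1/18))*73 = (85*(-1/18))*73 = -85/18*73 = -6205/18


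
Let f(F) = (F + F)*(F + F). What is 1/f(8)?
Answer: 1/256 ≈ 0.0039063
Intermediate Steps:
f(F) = 4*F² (f(F) = (2*F)*(2*F) = 4*F²)
1/f(8) = 1/(4*8²) = 1/(4*64) = 1/256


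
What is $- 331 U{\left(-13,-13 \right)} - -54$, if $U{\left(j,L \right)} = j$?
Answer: $4357$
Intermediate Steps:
$- 331 U{\left(-13,-13 \right)} - -54 = \left(-331\right) \left(-13\right) - -54 = 4303 + 54 = 4357$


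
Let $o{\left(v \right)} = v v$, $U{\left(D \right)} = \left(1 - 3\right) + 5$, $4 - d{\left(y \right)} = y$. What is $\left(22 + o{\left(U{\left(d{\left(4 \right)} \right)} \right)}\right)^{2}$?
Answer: $961$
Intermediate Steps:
$d{\left(y \right)} = 4 - y$
$U{\left(D \right)} = 3$ ($U{\left(D \right)} = -2 + 5 = 3$)
$o{\left(v \right)} = v^{2}$
$\left(22 + o{\left(U{\left(d{\left(4 \right)} \right)} \right)}\right)^{2} = \left(22 + 3^{2}\right)^{2} = \left(22 + 9\right)^{2} = 31^{2} = 961$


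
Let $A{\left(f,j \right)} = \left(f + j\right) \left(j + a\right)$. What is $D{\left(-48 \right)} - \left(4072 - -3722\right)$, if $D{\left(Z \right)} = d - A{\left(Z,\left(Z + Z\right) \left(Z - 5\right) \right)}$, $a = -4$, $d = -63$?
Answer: $-25631217$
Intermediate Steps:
$A{\left(f,j \right)} = \left(-4 + j\right) \left(f + j\right)$ ($A{\left(f,j \right)} = \left(f + j\right) \left(j - 4\right) = \left(f + j\right) \left(-4 + j\right) = \left(-4 + j\right) \left(f + j\right)$)
$D{\left(Z \right)} = -63 + 4 Z - 4 Z^{2} \left(-5 + Z\right)^{2} - 2 Z^{2} \left(-5 + Z\right) + 8 Z \left(-5 + Z\right)$ ($D{\left(Z \right)} = -63 - \left(\left(\left(Z + Z\right) \left(Z - 5\right)\right)^{2} - 4 Z - 4 \left(Z + Z\right) \left(Z - 5\right) + Z \left(Z + Z\right) \left(Z - 5\right)\right) = -63 - \left(\left(2 Z \left(-5 + Z\right)\right)^{2} - 4 Z - 4 \cdot 2 Z \left(-5 + Z\right) + Z 2 Z \left(-5 + Z\right)\right) = -63 - \left(4 Z^{2} \left(-5 + Z\right)^{2} - 4 Z - 8 Z \left(-5 + Z\right) + 2 Z^{2} \left(-5 + Z\right)\right) = -63 - \left(- 4 Z - 8 Z \left(-5 + Z\right) + 2 Z^{2} \left(-5 + Z\right) + 4 Z^{2} \left(-5 + Z\right)^{2}\right) = -63 + 4 Z - 4 Z^{2} \left(-5 + Z\right)^{2} - 2 Z^{2} \left(-5 + Z\right) + 8 Z \left(-5 + Z\right)$)
$D{\left(-48 \right)} - \left(4072 - -3722\right) = \left(-63 - 82 \left(-48\right)^{2} - -1728 - 4 \left(-48\right)^{4} + 38 \left(-48\right)^{3}\right) - \left(4072 - -3722\right) = \left(-63 - 188928 + 1728 - 21233664 + 38 \left(-110592\right)\right) - \left(4072 + 3722\right) = \left(-63 - 188928 + 1728 - 21233664 - 4202496\right) - 7794 = -25623423 - 7794 = -25631217$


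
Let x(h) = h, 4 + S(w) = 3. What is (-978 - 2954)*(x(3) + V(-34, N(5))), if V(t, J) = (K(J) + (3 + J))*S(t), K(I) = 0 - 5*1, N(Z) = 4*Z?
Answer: 58980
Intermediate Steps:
S(w) = -1 (S(w) = -4 + 3 = -1)
K(I) = -5 (K(I) = 0 - 5 = -5)
V(t, J) = 2 - J (V(t, J) = (-5 + (3 + J))*(-1) = (-2 + J)*(-1) = 2 - J)
(-978 - 2954)*(x(3) + V(-34, N(5))) = (-978 - 2954)*(3 + (2 - 4*5)) = -3932*(3 + (2 - 1*20)) = -3932*(3 + (2 - 20)) = -3932*(3 - 18) = -3932*(-15) = 58980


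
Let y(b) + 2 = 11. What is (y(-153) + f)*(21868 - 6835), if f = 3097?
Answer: 46692498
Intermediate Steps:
y(b) = 9 (y(b) = -2 + 11 = 9)
(y(-153) + f)*(21868 - 6835) = (9 + 3097)*(21868 - 6835) = 3106*15033 = 46692498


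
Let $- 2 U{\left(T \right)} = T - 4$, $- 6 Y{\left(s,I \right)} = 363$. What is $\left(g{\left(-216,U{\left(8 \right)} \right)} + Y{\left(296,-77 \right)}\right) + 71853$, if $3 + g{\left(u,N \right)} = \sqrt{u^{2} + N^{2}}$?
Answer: $\frac{143579}{2} + 2 \sqrt{11665} \approx 72006.0$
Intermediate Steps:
$Y{\left(s,I \right)} = - \frac{121}{2}$ ($Y{\left(s,I \right)} = \left(- \frac{1}{6}\right) 363 = - \frac{121}{2}$)
$U{\left(T \right)} = 2 - \frac{T}{2}$ ($U{\left(T \right)} = - \frac{T - 4}{2} = - \frac{-4 + T}{2} = 2 - \frac{T}{2}$)
$g{\left(u,N \right)} = -3 + \sqrt{N^{2} + u^{2}}$ ($g{\left(u,N \right)} = -3 + \sqrt{u^{2} + N^{2}} = -3 + \sqrt{N^{2} + u^{2}}$)
$\left(g{\left(-216,U{\left(8 \right)} \right)} + Y{\left(296,-77 \right)}\right) + 71853 = \left(\left(-3 + \sqrt{\left(2 - 4\right)^{2} + \left(-216\right)^{2}}\right) - \frac{121}{2}\right) + 71853 = \left(\left(-3 + \sqrt{\left(2 - 4\right)^{2} + 46656}\right) - \frac{121}{2}\right) + 71853 = \left(\left(-3 + \sqrt{\left(-2\right)^{2} + 46656}\right) - \frac{121}{2}\right) + 71853 = \left(\left(-3 + \sqrt{4 + 46656}\right) - \frac{121}{2}\right) + 71853 = \left(\left(-3 + \sqrt{46660}\right) - \frac{121}{2}\right) + 71853 = \left(\left(-3 + 2 \sqrt{11665}\right) - \frac{121}{2}\right) + 71853 = \left(- \frac{127}{2} + 2 \sqrt{11665}\right) + 71853 = \frac{143579}{2} + 2 \sqrt{11665}$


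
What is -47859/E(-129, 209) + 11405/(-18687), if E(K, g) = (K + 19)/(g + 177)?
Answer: 172607211394/1027785 ≈ 1.6794e+5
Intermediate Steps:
E(K, g) = (19 + K)/(177 + g)
-47859/E(-129, 209) + 11405/(-18687) = -47859*(177 + 209)/(19 - 129) + 11405/(-18687) = -47859/(-110/386) + 11405*(-1/18687) = -47859/((1/386)*(-110)) - 11405/18687 = -47859/(-55/193) - 11405/18687 = -47859*(-193/55) - 11405/18687 = 9236787/55 - 11405/18687 = 172607211394/1027785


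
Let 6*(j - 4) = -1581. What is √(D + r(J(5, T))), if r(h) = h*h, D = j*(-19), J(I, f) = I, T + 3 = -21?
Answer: √19822/2 ≈ 70.395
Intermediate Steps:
j = -519/2 (j = 4 + (⅙)*(-1581) = 4 - 527/2 = -519/2 ≈ -259.50)
T = -24 (T = -3 - 21 = -24)
D = 9861/2 (D = -519/2*(-19) = 9861/2 ≈ 4930.5)
r(h) = h²
√(D + r(J(5, T))) = √(9861/2 + 5²) = √(9861/2 + 25) = √(9911/2) = √19822/2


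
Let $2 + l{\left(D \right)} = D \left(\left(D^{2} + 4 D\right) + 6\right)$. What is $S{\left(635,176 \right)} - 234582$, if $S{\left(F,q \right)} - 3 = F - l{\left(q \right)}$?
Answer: $-5810678$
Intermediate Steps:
$l{\left(D \right)} = -2 + D \left(6 + D^{2} + 4 D\right)$ ($l{\left(D \right)} = -2 + D \left(\left(D^{2} + 4 D\right) + 6\right) = -2 + D \left(6 + D^{2} + 4 D\right)$)
$S{\left(F,q \right)} = 5 + F - q^{3} - 6 q - 4 q^{2}$ ($S{\left(F,q \right)} = 3 - \left(-2 + q^{3} - F + 4 q^{2} + 6 q\right) = 5 + F - q^{3} - 6 q - 4 q^{2}$)
$S{\left(635,176 \right)} - 234582 = \left(5 + 635 - 176^{3} - 1056 - 4 \cdot 176^{2}\right) - 234582 = \left(5 + 635 - 5451776 - 1056 - 123904\right) - 234582 = -5576096 - 234582 = -5810678$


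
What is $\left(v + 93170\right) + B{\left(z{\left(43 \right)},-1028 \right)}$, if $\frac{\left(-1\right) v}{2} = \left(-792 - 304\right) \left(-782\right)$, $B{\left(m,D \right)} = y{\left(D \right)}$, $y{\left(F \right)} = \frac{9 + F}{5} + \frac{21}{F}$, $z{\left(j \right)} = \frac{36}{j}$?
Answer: $- \frac{8332853997}{5140} \approx -1.6212 \cdot 10^{6}$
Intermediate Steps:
$y{\left(F \right)} = \frac{9}{5} + \frac{21}{F} + \frac{F}{5}$ ($y{\left(F \right)} = \left(9 + F\right) \frac{1}{5} + \frac{21}{F} = \left(\frac{9}{5} + \frac{F}{5}\right) + \frac{21}{F} = \frac{9}{5} + \frac{21}{F} + \frac{F}{5}$)
$B{\left(m,D \right)} = \frac{105 + D \left(9 + D\right)}{5 D}$
$v = -1714144$ ($v = - 2 \left(-792 - 304\right) \left(-782\right) = - 2 \left(\left(-1096\right) \left(-782\right)\right) = \left(-2\right) 857072 = -1714144$)
$\left(v + 93170\right) + B{\left(z{\left(43 \right)},-1028 \right)} = \left(-1714144 + 93170\right) + \frac{105 - 1028 \left(9 - 1028\right)}{5 \left(-1028\right)} = -1620974 + \frac{1}{5} \left(- \frac{1}{1028}\right) \left(105 - -1047532\right) = -1620974 + \frac{1}{5} \left(- \frac{1}{1028}\right) \left(105 + 1047532\right) = -1620974 + \frac{1}{5} \left(- \frac{1}{1028}\right) 1047637 = -1620974 - \frac{1047637}{5140} = - \frac{8332853997}{5140}$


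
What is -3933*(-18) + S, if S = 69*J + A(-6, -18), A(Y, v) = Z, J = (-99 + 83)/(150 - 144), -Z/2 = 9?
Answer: 70592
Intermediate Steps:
Z = -18 (Z = -2*9 = -18)
J = -8/3 (J = -16/6 = -16*1/6 = -8/3 ≈ -2.6667)
A(Y, v) = -18
S = -202 (S = 69*(-8/3) - 18 = -184 - 18 = -202)
-3933*(-18) + S = -3933*(-18) - 202 = 70794 - 202 = 70592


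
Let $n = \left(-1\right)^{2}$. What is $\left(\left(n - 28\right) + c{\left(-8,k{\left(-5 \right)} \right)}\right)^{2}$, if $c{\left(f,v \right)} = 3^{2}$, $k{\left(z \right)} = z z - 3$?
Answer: $324$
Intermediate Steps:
$k{\left(z \right)} = -3 + z^{2}$ ($k{\left(z \right)} = z^{2} - 3 = -3 + z^{2}$)
$c{\left(f,v \right)} = 9$
$n = 1$
$\left(\left(n - 28\right) + c{\left(-8,k{\left(-5 \right)} \right)}\right)^{2} = \left(\left(1 - 28\right) + 9\right)^{2} = \left(-27 + 9\right)^{2} = \left(-18\right)^{2} = 324$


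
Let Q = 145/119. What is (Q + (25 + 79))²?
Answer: 156775441/14161 ≈ 11071.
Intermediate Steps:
Q = 145/119 (Q = 145*(1/119) = 145/119 ≈ 1.2185)
(Q + (25 + 79))² = (145/119 + (25 + 79))² = (145/119 + 104)² = (12521/119)² = 156775441/14161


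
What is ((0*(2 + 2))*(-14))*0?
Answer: 0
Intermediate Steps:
((0*(2 + 2))*(-14))*0 = ((0*4)*(-14))*0 = (0*(-14))*0 = 0*0 = 0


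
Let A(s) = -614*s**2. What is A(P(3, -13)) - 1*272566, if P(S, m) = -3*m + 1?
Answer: -1254966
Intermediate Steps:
P(S, m) = 1 - 3*m
A(P(3, -13)) - 1*272566 = -614*(1 - 3*(-13))**2 - 1*272566 = -614*(1 + 39)**2 - 272566 = -614*40**2 - 272566 = -614*1600 - 272566 = -982400 - 272566 = -1254966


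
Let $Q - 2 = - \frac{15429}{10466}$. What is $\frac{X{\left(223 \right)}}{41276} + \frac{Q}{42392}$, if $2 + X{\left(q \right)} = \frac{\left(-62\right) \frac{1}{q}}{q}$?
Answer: $- \frac{8214741848207}{227673233425560272} \approx -3.6081 \cdot 10^{-5}$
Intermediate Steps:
$X{\left(q \right)} = -2 - \frac{62}{q^{2}}$ ($X{\left(q \right)} = -2 + \frac{\left(-62\right) \frac{1}{q}}{q} = -2 - \frac{62}{q^{2}}$)
$Q = \frac{5503}{10466}$ ($Q = 2 - \frac{15429}{10466} = \frac{5503}{10466} \approx 0.5258$)
$\frac{X{\left(223 \right)}}{41276} + \frac{Q}{42392} = \frac{-2 - \frac{62}{49729}}{41276} + \frac{5503}{10466 \cdot 42392} = \left(-2 - \frac{62}{49729}\right) \frac{1}{41276} + \frac{5503}{10466} \cdot \frac{1}{42392} = \left(-2 - \frac{62}{49729}\right) \frac{1}{41276} + \frac{5503}{443674672} = \left(- \frac{99520}{49729}\right) \frac{1}{41276} + \frac{5503}{443674672} = - \frac{24880}{513153551} + \frac{5503}{443674672} = - \frac{8214741848207}{227673233425560272}$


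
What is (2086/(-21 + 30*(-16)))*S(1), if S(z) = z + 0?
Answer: -2086/501 ≈ -4.1637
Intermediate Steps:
S(z) = z
(2086/(-21 + 30*(-16)))*S(1) = (2086/(-21 + 30*(-16)))*1 = (2086/(-21 - 480))*1 = (2086/(-501))*1 = (2086*(-1/501))*1 = -2086/501*1 = -2086/501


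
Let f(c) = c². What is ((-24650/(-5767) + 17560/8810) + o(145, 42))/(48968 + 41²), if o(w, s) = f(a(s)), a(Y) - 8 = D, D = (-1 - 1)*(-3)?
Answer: 1027665994/257333741823 ≈ 0.0039935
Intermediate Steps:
D = 6 (D = -2*(-3) = 6)
a(Y) = 14 (a(Y) = 8 + 6 = 14)
o(w, s) = 196 (o(w, s) = 14² = 196)
((-24650/(-5767) + 17560/8810) + o(145, 42))/(48968 + 41²) = ((-24650/(-5767) + 17560/8810) + 196)/(48968 + 41²) = ((-24650*(-1/5767) + 17560*(1/8810)) + 196)/(48968 + 1681) = ((24650/5767 + 1756/881) + 196)/50649 = (31843502/5080727 + 196)*(1/50649) = (1027665994/5080727)*(1/50649) = 1027665994/257333741823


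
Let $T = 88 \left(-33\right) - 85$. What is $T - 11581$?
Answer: $-14570$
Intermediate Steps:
$T = -2989$ ($T = -2904 - 85 = -2989$)
$T - 11581 = -2989 - 11581 = -14570$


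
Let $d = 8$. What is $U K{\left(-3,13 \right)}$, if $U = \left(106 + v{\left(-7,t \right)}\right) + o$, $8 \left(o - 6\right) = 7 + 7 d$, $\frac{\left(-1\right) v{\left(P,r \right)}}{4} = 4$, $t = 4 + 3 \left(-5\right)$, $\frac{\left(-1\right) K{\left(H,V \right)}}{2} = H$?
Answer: $\frac{2493}{4} \approx 623.25$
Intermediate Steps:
$K{\left(H,V \right)} = - 2 H$
$t = -11$ ($t = 4 - 15 = -11$)
$v{\left(P,r \right)} = -16$ ($v{\left(P,r \right)} = \left(-4\right) 4 = -16$)
$o = \frac{111}{8}$ ($o = 6 + \frac{7 + 7 \cdot 8}{8} = 6 + \frac{7 + 56}{8} = 6 + \frac{1}{8} \cdot 63 = 6 + \frac{63}{8} = \frac{111}{8} \approx 13.875$)
$U = \frac{831}{8}$ ($U = \left(106 - 16\right) + \frac{111}{8} = 90 + \frac{111}{8} = \frac{831}{8} \approx 103.88$)
$U K{\left(-3,13 \right)} = \frac{831 \left(\left(-2\right) \left(-3\right)\right)}{8} = \frac{831}{8} \cdot 6 = \frac{2493}{4}$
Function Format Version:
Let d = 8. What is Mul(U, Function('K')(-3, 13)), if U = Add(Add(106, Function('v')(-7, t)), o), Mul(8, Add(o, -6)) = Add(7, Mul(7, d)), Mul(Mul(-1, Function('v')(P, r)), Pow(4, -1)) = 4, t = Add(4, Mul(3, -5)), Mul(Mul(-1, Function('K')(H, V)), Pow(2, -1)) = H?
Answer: Rational(2493, 4) ≈ 623.25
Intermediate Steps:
Function('K')(H, V) = Mul(-2, H)
t = -11 (t = Add(4, -15) = -11)
Function('v')(P, r) = -16 (Function('v')(P, r) = Mul(-4, 4) = -16)
o = Rational(111, 8) (o = Add(6, Mul(Rational(1, 8), Add(7, Mul(7, 8)))) = Add(6, Mul(Rational(1, 8), Add(7, 56))) = Add(6, Mul(Rational(1, 8), 63)) = Add(6, Rational(63, 8)) = Rational(111, 8) ≈ 13.875)
U = Rational(831, 8) (U = Add(Add(106, -16), Rational(111, 8)) = Add(90, Rational(111, 8)) = Rational(831, 8) ≈ 103.88)
Mul(U, Function('K')(-3, 13)) = Mul(Rational(831, 8), Mul(-2, -3)) = Mul(Rational(831, 8), 6) = Rational(2493, 4)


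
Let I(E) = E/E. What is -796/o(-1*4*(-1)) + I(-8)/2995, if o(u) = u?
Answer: -596004/2995 ≈ -199.00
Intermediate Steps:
I(E) = 1
-796/o(-1*4*(-1)) + I(-8)/2995 = -796/(-1*4*(-1)) + 1/2995 = -796/((-4*(-1))) + 1*(1/2995) = -796/4 + 1/2995 = -796*¼ + 1/2995 = -199 + 1/2995 = -596004/2995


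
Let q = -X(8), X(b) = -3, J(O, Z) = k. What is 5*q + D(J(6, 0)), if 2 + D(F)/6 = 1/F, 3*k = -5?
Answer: -⅗ ≈ -0.60000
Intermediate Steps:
k = -5/3 (k = (⅓)*(-5) = -5/3 ≈ -1.6667)
J(O, Z) = -5/3
q = 3 (q = -1*(-3) = 3)
D(F) = -12 + 6/F
5*q + D(J(6, 0)) = 5*3 + (-12 + 6/(-5/3)) = 15 + (-12 + 6*(-⅗)) = 15 + (-12 - 18/5) = 15 - 78/5 = -⅗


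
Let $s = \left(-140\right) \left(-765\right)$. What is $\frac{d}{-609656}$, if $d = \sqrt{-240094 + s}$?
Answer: $- \frac{i \sqrt{132994}}{609656} \approx - 0.00059818 i$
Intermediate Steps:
$s = 107100$
$d = i \sqrt{132994}$ ($d = \sqrt{-240094 + 107100} = \sqrt{-132994} = i \sqrt{132994} \approx 364.68 i$)
$\frac{d}{-609656} = \frac{i \sqrt{132994}}{-609656} = i \sqrt{132994} \left(- \frac{1}{609656}\right) = - \frac{i \sqrt{132994}}{609656}$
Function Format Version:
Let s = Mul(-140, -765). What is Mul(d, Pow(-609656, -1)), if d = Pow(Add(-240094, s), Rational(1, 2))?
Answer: Mul(Rational(-1, 609656), I, Pow(132994, Rational(1, 2))) ≈ Mul(-0.00059818, I)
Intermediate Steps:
s = 107100
d = Mul(I, Pow(132994, Rational(1, 2))) (d = Pow(Add(-240094, 107100), Rational(1, 2)) = Pow(-132994, Rational(1, 2)) = Mul(I, Pow(132994, Rational(1, 2))) ≈ Mul(364.68, I))
Mul(d, Pow(-609656, -1)) = Mul(Mul(I, Pow(132994, Rational(1, 2))), Pow(-609656, -1)) = Mul(Mul(I, Pow(132994, Rational(1, 2))), Rational(-1, 609656)) = Mul(Rational(-1, 609656), I, Pow(132994, Rational(1, 2)))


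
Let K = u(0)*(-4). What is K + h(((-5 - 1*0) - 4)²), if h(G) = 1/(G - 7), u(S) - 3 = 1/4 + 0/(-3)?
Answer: -961/74 ≈ -12.986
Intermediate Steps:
u(S) = 13/4 (u(S) = 3 + (1/4 + 0/(-3)) = 3 + (1*(¼) + 0*(-⅓)) = 3 + (¼ + 0) = 3 + ¼ = 13/4)
h(G) = 1/(-7 + G)
K = -13 (K = (13/4)*(-4) = -13)
K + h(((-5 - 1*0) - 4)²) = -13 + 1/(-7 + ((-5 - 1*0) - 4)²) = -13 + 1/(-7 + ((-5 + 0) - 4)²) = -13 + 1/(-7 + (-5 - 4)²) = -13 + 1/(-7 + (-9)²) = -13 + 1/(-7 + 81) = -13 + 1/74 = -961/74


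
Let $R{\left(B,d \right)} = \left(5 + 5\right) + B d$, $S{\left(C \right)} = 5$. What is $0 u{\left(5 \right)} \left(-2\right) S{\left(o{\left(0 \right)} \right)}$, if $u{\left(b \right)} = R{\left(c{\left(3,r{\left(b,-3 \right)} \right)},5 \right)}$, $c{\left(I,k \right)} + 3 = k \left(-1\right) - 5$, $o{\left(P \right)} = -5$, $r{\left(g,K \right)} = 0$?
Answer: $0$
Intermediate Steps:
$c{\left(I,k \right)} = -8 - k$ ($c{\left(I,k \right)} = -3 + \left(k \left(-1\right) - 5\right) = -3 - \left(5 + k\right) = -8 - k$)
$R{\left(B,d \right)} = 10 + B d$
$u{\left(b \right)} = -30$ ($u{\left(b \right)} = 10 + \left(-8 - 0\right) 5 = 10 + \left(-8 + 0\right) 5 = 10 - 40 = -30$)
$0 u{\left(5 \right)} \left(-2\right) S{\left(o{\left(0 \right)} \right)} = 0 \left(-30\right) \left(-2\right) 5 = 0 \left(-2\right) 5 = 0 \cdot 5 = 0$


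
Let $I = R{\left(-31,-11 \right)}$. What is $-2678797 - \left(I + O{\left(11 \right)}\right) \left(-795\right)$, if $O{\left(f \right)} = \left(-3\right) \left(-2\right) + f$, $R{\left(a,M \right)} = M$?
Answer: $-2674027$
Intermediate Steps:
$I = -11$
$O{\left(f \right)} = 6 + f$
$-2678797 - \left(I + O{\left(11 \right)}\right) \left(-795\right) = -2678797 - \left(-11 + \left(6 + 11\right)\right) \left(-795\right) = -2678797 - \left(-11 + 17\right) \left(-795\right) = -2678797 - 6 \left(-795\right) = -2678797 - -4770 = -2678797 + 4770 = -2674027$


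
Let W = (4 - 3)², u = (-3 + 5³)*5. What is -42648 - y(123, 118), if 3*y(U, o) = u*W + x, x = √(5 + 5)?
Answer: -128554/3 - √10/3 ≈ -42852.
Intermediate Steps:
u = 610 (u = (-3 + 125)*5 = 122*5 = 610)
x = √10 ≈ 3.1623
W = 1 (W = 1² = 1)
y(U, o) = 610/3 + √10/3 (y(U, o) = (610*1 + √10)/3 = (610 + √10)/3 = 610/3 + √10/3)
-42648 - y(123, 118) = -42648 - (610/3 + √10/3) = -42648 + (-610/3 - √10/3) = -128554/3 - √10/3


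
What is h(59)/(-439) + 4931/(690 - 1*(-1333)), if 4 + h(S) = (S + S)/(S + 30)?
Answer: 193140575/79040633 ≈ 2.4436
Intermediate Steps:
h(S) = -4 + 2*S/(30 + S) (h(S) = -4 + (S + S)/(S + 30) = -4 + (2*S)/(30 + S) = -4 + 2*S/(30 + S))
h(59)/(-439) + 4931/(690 - 1*(-1333)) = (2*(-60 - 1*59)/(30 + 59))/(-439) + 4931/(690 - 1*(-1333)) = (2*(-60 - 59)/89)*(-1/439) + 4931/(690 + 1333) = (2*(1/89)*(-119))*(-1/439) + 4931/2023 = -238/89*(-1/439) + 4931*(1/2023) = 238/39071 + 4931/2023 = 193140575/79040633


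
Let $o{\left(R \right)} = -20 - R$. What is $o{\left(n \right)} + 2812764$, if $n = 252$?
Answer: $2812492$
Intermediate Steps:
$o{\left(n \right)} + 2812764 = \left(-20 - 252\right) + 2812764 = -272 + 2812764 = 2812492$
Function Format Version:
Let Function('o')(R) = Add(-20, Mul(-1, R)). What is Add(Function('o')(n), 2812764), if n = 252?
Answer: 2812492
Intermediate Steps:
Add(Function('o')(n), 2812764) = Add(Add(-20, Mul(-1, 252)), 2812764) = Add(Add(-20, -252), 2812764) = Add(-272, 2812764) = 2812492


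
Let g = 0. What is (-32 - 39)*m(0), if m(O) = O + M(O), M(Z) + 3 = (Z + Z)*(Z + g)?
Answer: 213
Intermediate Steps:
M(Z) = -3 + 2*Z² (M(Z) = -3 + (Z + Z)*(Z + 0) = -3 + (2*Z)*Z = -3 + 2*Z²)
m(O) = -3 + O + 2*O² (m(O) = O + (-3 + 2*O²) = -3 + O + 2*O²)
(-32 - 39)*m(0) = (-32 - 39)*(-3 + 0 + 2*0²) = -71*(-3 + 0 + 2*0) = -71*(-3 + 0 + 0) = -71*(-3) = 213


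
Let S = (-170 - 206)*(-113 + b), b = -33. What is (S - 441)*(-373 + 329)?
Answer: -2396020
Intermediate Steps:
S = 54896 (S = (-170 - 206)*(-113 - 33) = -376*(-146) = 54896)
(S - 441)*(-373 + 329) = (54896 - 441)*(-373 + 329) = 54455*(-44) = -2396020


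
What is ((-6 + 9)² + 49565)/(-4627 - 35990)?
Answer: -49574/40617 ≈ -1.2205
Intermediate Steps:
((-6 + 9)² + 49565)/(-4627 - 35990) = (3² + 49565)/(-40617) = (9 + 49565)*(-1/40617) = 49574*(-1/40617) = -49574/40617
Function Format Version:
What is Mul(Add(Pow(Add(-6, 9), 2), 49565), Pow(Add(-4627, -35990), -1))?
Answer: Rational(-49574, 40617) ≈ -1.2205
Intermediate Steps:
Mul(Add(Pow(Add(-6, 9), 2), 49565), Pow(Add(-4627, -35990), -1)) = Mul(Add(Pow(3, 2), 49565), Pow(-40617, -1)) = Mul(Add(9, 49565), Rational(-1, 40617)) = Mul(49574, Rational(-1, 40617)) = Rational(-49574, 40617)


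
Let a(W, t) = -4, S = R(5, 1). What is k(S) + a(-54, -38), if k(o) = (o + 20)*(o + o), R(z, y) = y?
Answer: 38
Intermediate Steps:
S = 1
k(o) = 2*o*(20 + o) (k(o) = (20 + o)*(2*o) = 2*o*(20 + o))
k(S) + a(-54, -38) = 2*1*(20 + 1) - 4 = 2*1*21 - 4 = 42 - 4 = 38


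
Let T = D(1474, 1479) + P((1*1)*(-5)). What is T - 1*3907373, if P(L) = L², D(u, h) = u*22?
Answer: -3874920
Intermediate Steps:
D(u, h) = 22*u
T = 32453 (T = 22*1474 + ((1*1)*(-5))² = 32428 + (1*(-5))² = 32428 + (-5)² = 32428 + 25 = 32453)
T - 1*3907373 = 32453 - 1*3907373 = 32453 - 3907373 = -3874920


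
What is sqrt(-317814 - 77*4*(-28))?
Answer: 7*I*sqrt(6310) ≈ 556.05*I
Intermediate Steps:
sqrt(-317814 - 77*4*(-28)) = sqrt(-317814 - 308*(-28)) = sqrt(-317814 + 8624) = sqrt(-309190) = 7*I*sqrt(6310)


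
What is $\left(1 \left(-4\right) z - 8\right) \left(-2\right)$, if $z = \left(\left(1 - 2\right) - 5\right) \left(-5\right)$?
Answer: $256$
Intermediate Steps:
$z = 30$ ($z = \left(\left(1 - 2\right) - 5\right) \left(-5\right) = \left(-1 - 5\right) \left(-5\right) = \left(-6\right) \left(-5\right) = 30$)
$\left(1 \left(-4\right) z - 8\right) \left(-2\right) = \left(1 \left(-4\right) 30 - 8\right) \left(-2\right) = \left(\left(-4\right) 30 - 8\right) \left(-2\right) = \left(-120 - 8\right) \left(-2\right) = \left(-128\right) \left(-2\right) = 256$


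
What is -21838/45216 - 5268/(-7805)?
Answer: 33876149/176455440 ≈ 0.19198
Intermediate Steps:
-21838/45216 - 5268/(-7805) = -21838*1/45216 - 5268*(-1/7805) = -10919/22608 + 5268/7805 = 33876149/176455440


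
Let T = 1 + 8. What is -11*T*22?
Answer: -2178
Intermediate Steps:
T = 9
-11*T*22 = -11*9*22 = -99*22 = -2178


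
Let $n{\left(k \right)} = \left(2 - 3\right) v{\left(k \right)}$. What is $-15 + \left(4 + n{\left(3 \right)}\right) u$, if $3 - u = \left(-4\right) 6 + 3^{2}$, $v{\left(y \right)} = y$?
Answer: $3$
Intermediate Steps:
$u = 18$ ($u = 3 - \left(\left(-4\right) 6 + 3^{2}\right) = 3 - \left(-24 + 9\right) = 3 - -15 = 3 + 15 = 18$)
$n{\left(k \right)} = - k$ ($n{\left(k \right)} = \left(2 - 3\right) k = - k$)
$-15 + \left(4 + n{\left(3 \right)}\right) u = -15 + \left(4 - 3\right) 18 = -15 + 1 \cdot 18 = -15 + 18 = 3$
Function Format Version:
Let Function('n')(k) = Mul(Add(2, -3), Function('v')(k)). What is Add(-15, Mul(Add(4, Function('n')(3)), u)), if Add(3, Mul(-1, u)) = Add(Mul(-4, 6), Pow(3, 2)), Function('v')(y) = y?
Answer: 3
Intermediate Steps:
u = 18 (u = Add(3, Mul(-1, Add(Mul(-4, 6), Pow(3, 2)))) = Add(3, Mul(-1, Add(-24, 9))) = Add(3, Mul(-1, -15)) = Add(3, 15) = 18)
Function('n')(k) = Mul(-1, k) (Function('n')(k) = Mul(Add(2, -3), k) = Mul(-1, k))
Add(-15, Mul(Add(4, Function('n')(3)), u)) = Add(-15, Mul(Add(4, Mul(-1, 3)), 18)) = Add(-15, Mul(Add(4, -3), 18)) = Add(-15, Mul(1, 18)) = Add(-15, 18) = 3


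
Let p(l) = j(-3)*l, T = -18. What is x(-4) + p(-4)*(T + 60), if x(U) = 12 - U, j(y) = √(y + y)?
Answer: 16 - 168*I*√6 ≈ 16.0 - 411.51*I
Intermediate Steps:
j(y) = √2*√y (j(y) = √(2*y) = √2*√y)
p(l) = I*l*√6 (p(l) = (√2*√(-3))*l = (√2*(I*√3))*l = (I*√6)*l = I*l*√6)
x(-4) + p(-4)*(T + 60) = (12 - 1*(-4)) + (I*(-4)*√6)*(-18 + 60) = (12 + 4) - 4*I*√6*42 = 16 - 168*I*√6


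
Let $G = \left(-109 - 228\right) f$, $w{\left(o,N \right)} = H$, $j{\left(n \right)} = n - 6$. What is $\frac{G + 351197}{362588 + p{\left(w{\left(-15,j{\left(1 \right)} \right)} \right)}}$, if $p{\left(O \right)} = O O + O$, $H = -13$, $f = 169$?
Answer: $\frac{73561}{90686} \approx 0.81116$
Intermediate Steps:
$j{\left(n \right)} = -6 + n$ ($j{\left(n \right)} = n - 6 = -6 + n$)
$w{\left(o,N \right)} = -13$
$p{\left(O \right)} = O + O^{2}$ ($p{\left(O \right)} = O^{2} + O = O + O^{2}$)
$G = -56953$ ($G = \left(-109 - 228\right) 169 = \left(-337\right) 169 = -56953$)
$\frac{G + 351197}{362588 + p{\left(w{\left(-15,j{\left(1 \right)} \right)} \right)}} = \frac{-56953 + 351197}{362588 - 13 \left(1 - 13\right)} = \frac{294244}{362588 - -156} = \frac{294244}{362588 + 156} = \frac{294244}{362744} = 294244 \cdot \frac{1}{362744} = \frac{73561}{90686}$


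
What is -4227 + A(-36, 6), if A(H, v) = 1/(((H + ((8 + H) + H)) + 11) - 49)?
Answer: -583327/138 ≈ -4227.0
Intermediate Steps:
A(H, v) = 1/(-30 + 3*H) (A(H, v) = 1/(((H + (8 + 2*H)) + 11) - 49) = 1/(((8 + 3*H) + 11) - 49) = 1/((19 + 3*H) - 49) = 1/(-30 + 3*H))
-4227 + A(-36, 6) = -4227 + 1/(3*(-10 - 36)) = -4227 + (⅓)/(-46) = -4227 + (⅓)*(-1/46) = -4227 - 1/138 = -583327/138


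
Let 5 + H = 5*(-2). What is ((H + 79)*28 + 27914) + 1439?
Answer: 31145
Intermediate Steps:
H = -15 (H = -5 + 5*(-2) = -5 - 10 = -15)
((H + 79)*28 + 27914) + 1439 = ((-15 + 79)*28 + 27914) + 1439 = (64*28 + 27914) + 1439 = (1792 + 27914) + 1439 = 29706 + 1439 = 31145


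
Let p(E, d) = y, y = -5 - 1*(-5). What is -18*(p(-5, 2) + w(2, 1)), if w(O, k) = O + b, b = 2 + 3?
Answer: -126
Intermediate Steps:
b = 5
y = 0 (y = -5 + 5 = 0)
p(E, d) = 0
w(O, k) = 5 + O (w(O, k) = O + 5 = 5 + O)
-18*(p(-5, 2) + w(2, 1)) = -18*(0 + (5 + 2)) = -18*(0 + 7) = -18*7 = -126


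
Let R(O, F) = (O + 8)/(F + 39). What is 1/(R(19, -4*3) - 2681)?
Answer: -1/2680 ≈ -0.00037313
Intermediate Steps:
R(O, F) = (8 + O)/(39 + F)
1/(R(19, -4*3) - 2681) = 1/((8 + 19)/(39 - 4*3) - 2681) = 1/(27/(39 - 12) - 2681) = 1/(27/27 - 2681) = 1/((1/27)*27 - 2681) = 1/(1 - 2681) = 1/(-2680) = -1/2680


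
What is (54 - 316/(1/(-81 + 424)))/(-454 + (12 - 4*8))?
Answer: 54167/237 ≈ 228.55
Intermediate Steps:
(54 - 316/(1/(-81 + 424)))/(-454 + (12 - 4*8)) = (54 - 316/(1/343))/(-454 + (12 - 32)) = (54 - 316/1/343)/(-454 - 20) = (54 - 316*343)/(-474) = (54 - 108388)*(-1/474) = -108334*(-1/474) = 54167/237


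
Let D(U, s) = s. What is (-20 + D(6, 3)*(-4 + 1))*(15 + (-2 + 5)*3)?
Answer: -696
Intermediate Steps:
(-20 + D(6, 3)*(-4 + 1))*(15 + (-2 + 5)*3) = (-20 + 3*(-4 + 1))*(15 + (-2 + 5)*3) = (-20 + 3*(-3))*(15 + 3*3) = (-20 - 9)*(15 + 9) = -29*24 = -696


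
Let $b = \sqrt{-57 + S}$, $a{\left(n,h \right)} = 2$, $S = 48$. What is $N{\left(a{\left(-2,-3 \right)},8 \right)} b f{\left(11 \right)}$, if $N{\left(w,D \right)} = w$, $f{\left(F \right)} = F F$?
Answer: $726 i \approx 726.0 i$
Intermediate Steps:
$f{\left(F \right)} = F^{2}$
$b = 3 i$ ($b = \sqrt{-57 + 48} = \sqrt{-9} = 3 i \approx 3.0 i$)
$N{\left(a{\left(-2,-3 \right)},8 \right)} b f{\left(11 \right)} = 2 \cdot 3 i 11^{2} = 6 i 121 = 726 i$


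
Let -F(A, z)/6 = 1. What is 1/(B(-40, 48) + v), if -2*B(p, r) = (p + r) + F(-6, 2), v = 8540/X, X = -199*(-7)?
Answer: 199/1021 ≈ 0.19491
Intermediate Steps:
F(A, z) = -6 (F(A, z) = -6*1 = -6)
X = 1393
v = 1220/199 (v = 8540/1393 = 8540*(1/1393) = 1220/199 ≈ 6.1307)
B(p, r) = 3 - p/2 - r/2 (B(p, r) = -((p + r) - 6)/2 = -(-6 + p + r)/2 = 3 - p/2 - r/2)
1/(B(-40, 48) + v) = 1/((3 - ½*(-40) - ½*48) + 1220/199) = 1/((3 + 20 - 24) + 1220/199) = 1/(-1 + 1220/199) = 1/(1021/199) = 199/1021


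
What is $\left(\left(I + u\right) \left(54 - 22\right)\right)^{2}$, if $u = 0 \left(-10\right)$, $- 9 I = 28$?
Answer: $\frac{802816}{81} \approx 9911.3$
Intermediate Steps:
$I = - \frac{28}{9}$ ($I = \left(- \frac{1}{9}\right) 28 = - \frac{28}{9} \approx -3.1111$)
$u = 0$
$\left(\left(I + u\right) \left(54 - 22\right)\right)^{2} = \left(\left(- \frac{28}{9} + 0\right) \left(54 - 22\right)\right)^{2} = \left(- \frac{28 \left(54 + \left(-59 + 37\right)\right)}{9}\right)^{2} = \left(- \frac{28 \left(54 - 22\right)}{9}\right)^{2} = \left(\left(- \frac{28}{9}\right) 32\right)^{2} = \left(- \frac{896}{9}\right)^{2} = \frac{802816}{81}$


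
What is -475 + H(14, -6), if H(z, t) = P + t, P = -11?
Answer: -492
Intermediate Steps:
H(z, t) = -11 + t
-475 + H(14, -6) = -475 + (-11 - 6) = -475 - 17 = -492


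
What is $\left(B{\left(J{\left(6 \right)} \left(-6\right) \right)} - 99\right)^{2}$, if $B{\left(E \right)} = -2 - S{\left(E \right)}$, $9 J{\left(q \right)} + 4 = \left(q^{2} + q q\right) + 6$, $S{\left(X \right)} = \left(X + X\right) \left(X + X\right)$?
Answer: $\frac{7836675625}{81} \approx 9.6749 \cdot 10^{7}$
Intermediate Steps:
$S{\left(X \right)} = 4 X^{2}$ ($S{\left(X \right)} = 2 X 2 X = 4 X^{2}$)
$J{\left(q \right)} = \frac{2}{9} + \frac{2 q^{2}}{9}$ ($J{\left(q \right)} = - \frac{4}{9} + \frac{\left(q^{2} + q q\right) + 6}{9} = - \frac{4}{9} + \frac{\left(q^{2} + q^{2}\right) + 6}{9} = - \frac{4}{9} + \frac{2 q^{2} + 6}{9} = - \frac{4}{9} + \frac{6 + 2 q^{2}}{9} = - \frac{4}{9} + \left(\frac{2}{3} + \frac{2 q^{2}}{9}\right) = \frac{2}{9} + \frac{2 q^{2}}{9}$)
$B{\left(E \right)} = -2 - 4 E^{2}$
$\left(B{\left(J{\left(6 \right)} \left(-6\right) \right)} - 99\right)^{2} = \left(\left(-2 - 4 \left(\left(\frac{2}{9} + \frac{2 \cdot 6^{2}}{9}\right) \left(-6\right)\right)^{2}\right) - 99\right)^{2} = \left(\left(-2 - 4 \left(\left(\frac{2}{9} + \frac{2}{9} \cdot 36\right) \left(-6\right)\right)^{2}\right) - 99\right)^{2} = \left(\left(-2 - 4 \left(\left(\frac{2}{9} + 8\right) \left(-6\right)\right)^{2}\right) - 99\right)^{2} = \left(\left(-2 - 4 \left(\frac{74}{9} \left(-6\right)\right)^{2}\right) - 99\right)^{2} = \left(\left(-2 - 4 \left(- \frac{148}{3}\right)^{2}\right) - 99\right)^{2} = \left(\left(-2 - \frac{87616}{9}\right) - 99\right)^{2} = \left(- \frac{87634}{9} - 99\right)^{2} = \left(- \frac{88525}{9}\right)^{2} = \frac{7836675625}{81}$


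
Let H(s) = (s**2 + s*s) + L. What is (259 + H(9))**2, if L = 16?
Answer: 190969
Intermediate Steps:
H(s) = 16 + 2*s**2 (H(s) = (s**2 + s*s) + 16 = (s**2 + s**2) + 16 = 2*s**2 + 16 = 16 + 2*s**2)
(259 + H(9))**2 = (259 + (16 + 2*9**2))**2 = (259 + (16 + 2*81))**2 = (259 + (16 + 162))**2 = (259 + 178)**2 = 437**2 = 190969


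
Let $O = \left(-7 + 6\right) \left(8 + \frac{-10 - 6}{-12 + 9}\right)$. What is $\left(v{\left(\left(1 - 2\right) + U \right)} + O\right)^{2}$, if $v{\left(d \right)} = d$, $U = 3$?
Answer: $\frac{1156}{9} \approx 128.44$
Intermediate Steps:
$O = - \frac{40}{3}$ ($O = - (8 - \frac{16}{-3}) = - (8 - - \frac{16}{3}) = - (8 + \frac{16}{3}) = \left(-1\right) \frac{40}{3} = - \frac{40}{3} \approx -13.333$)
$\left(v{\left(\left(1 - 2\right) + U \right)} + O\right)^{2} = \left(\left(\left(1 - 2\right) + 3\right) - \frac{40}{3}\right)^{2} = \left(\left(-1 + 3\right) - \frac{40}{3}\right)^{2} = \left(2 - \frac{40}{3}\right)^{2} = \left(- \frac{34}{3}\right)^{2} = \frac{1156}{9}$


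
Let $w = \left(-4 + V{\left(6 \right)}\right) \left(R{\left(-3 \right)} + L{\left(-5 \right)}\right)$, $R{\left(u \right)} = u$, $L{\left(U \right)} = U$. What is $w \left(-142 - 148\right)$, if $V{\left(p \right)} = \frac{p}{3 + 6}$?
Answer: $- \frac{23200}{3} \approx -7733.3$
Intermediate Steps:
$V{\left(p \right)} = \frac{p}{9}$
$w = \frac{80}{3}$ ($w = \left(-4 + \frac{1}{9} \cdot 6\right) \left(-3 - 5\right) = \left(-4 + \frac{2}{3}\right) \left(-8\right) = \left(- \frac{10}{3}\right) \left(-8\right) = \frac{80}{3} \approx 26.667$)
$w \left(-142 - 148\right) = \frac{80 \left(-142 - 148\right)}{3} = \frac{80}{3} \left(-290\right) = - \frac{23200}{3}$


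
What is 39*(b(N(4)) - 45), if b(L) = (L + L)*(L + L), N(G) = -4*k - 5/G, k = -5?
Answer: 212355/4 ≈ 53089.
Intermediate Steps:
N(G) = 20 - 5/G (N(G) = -4*(-5) - 5/G = 20 - 5/G)
b(L) = 4*L**2 (b(L) = (2*L)*(2*L) = 4*L**2)
39*(b(N(4)) - 45) = 39*(4*(20 - 5/4)**2 - 45) = 39*(4*(75/4)**2 - 45) = 39*(4*(5625/16) - 45) = 39*(5625/4 - 45) = 39*(5445/4) = 212355/4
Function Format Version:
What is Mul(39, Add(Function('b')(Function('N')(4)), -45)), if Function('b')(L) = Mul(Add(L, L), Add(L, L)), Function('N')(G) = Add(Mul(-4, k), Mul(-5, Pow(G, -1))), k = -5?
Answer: Rational(212355, 4) ≈ 53089.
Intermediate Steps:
Function('N')(G) = Add(20, Mul(-5, Pow(G, -1))) (Function('N')(G) = Add(Mul(-4, -5), Mul(-5, Pow(G, -1))) = Add(20, Mul(-5, Pow(G, -1))))
Function('b')(L) = Mul(4, Pow(L, 2)) (Function('b')(L) = Mul(Mul(2, L), Mul(2, L)) = Mul(4, Pow(L, 2)))
Mul(39, Add(Function('b')(Function('N')(4)), -45)) = Mul(39, Add(Mul(4, Pow(Add(20, Mul(-5, Pow(4, -1))), 2)), -45)) = Mul(39, Add(Mul(4, Pow(Add(20, Mul(-5, Rational(1, 4))), 2)), -45)) = Mul(39, Add(Mul(4, Pow(Add(20, Rational(-5, 4)), 2)), -45)) = Mul(39, Add(Mul(4, Pow(Rational(75, 4), 2)), -45)) = Mul(39, Add(Mul(4, Rational(5625, 16)), -45)) = Mul(39, Add(Rational(5625, 4), -45)) = Mul(39, Rational(5445, 4)) = Rational(212355, 4)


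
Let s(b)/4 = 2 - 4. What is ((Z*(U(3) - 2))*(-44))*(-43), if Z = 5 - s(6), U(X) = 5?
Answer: 73788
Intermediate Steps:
s(b) = -8 (s(b) = 4*(2 - 4) = 4*(-2) = -8)
Z = 13 (Z = 5 - 1*(-8) = 5 + 8 = 13)
((Z*(U(3) - 2))*(-44))*(-43) = ((13*(5 - 2))*(-44))*(-43) = ((13*3)*(-44))*(-43) = (39*(-44))*(-43) = -1716*(-43) = 73788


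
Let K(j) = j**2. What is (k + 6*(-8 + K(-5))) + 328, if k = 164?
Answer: 594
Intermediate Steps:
(k + 6*(-8 + K(-5))) + 328 = (164 + 6*(-8 + (-5)**2)) + 328 = (164 + 6*(-8 + 25)) + 328 = (164 + 6*17) + 328 = (164 + 102) + 328 = 266 + 328 = 594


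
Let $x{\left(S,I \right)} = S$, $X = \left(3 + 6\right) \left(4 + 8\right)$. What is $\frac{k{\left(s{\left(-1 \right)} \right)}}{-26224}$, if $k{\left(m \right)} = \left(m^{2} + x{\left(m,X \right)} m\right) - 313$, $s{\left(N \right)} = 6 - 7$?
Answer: $\frac{311}{26224} \approx 0.011859$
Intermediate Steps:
$s{\left(N \right)} = -1$
$X = 108$ ($X = 9 \cdot 12 = 108$)
$k{\left(m \right)} = -313 + 2 m^{2}$ ($k{\left(m \right)} = \left(m^{2} + m m\right) - 313 = \left(m^{2} + m^{2}\right) - 313 = 2 m^{2} - 313 = -313 + 2 m^{2}$)
$\frac{k{\left(s{\left(-1 \right)} \right)}}{-26224} = \frac{-313 + 2 \left(-1\right)^{2}}{-26224} = \left(-313 + 2 \cdot 1\right) \left(- \frac{1}{26224}\right) = \left(-313 + 2\right) \left(- \frac{1}{26224}\right) = \left(-311\right) \left(- \frac{1}{26224}\right) = \frac{311}{26224}$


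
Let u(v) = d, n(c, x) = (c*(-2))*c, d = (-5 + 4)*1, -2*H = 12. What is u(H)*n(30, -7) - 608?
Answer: 1192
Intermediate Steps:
H = -6 (H = -½*12 = -6)
d = -1 (d = -1*1 = -1)
n(c, x) = -2*c² (n(c, x) = (-2*c)*c = -2*c²)
u(v) = -1
u(H)*n(30, -7) - 608 = -(-2)*30² - 608 = -(-2)*900 - 608 = -1*(-1800) - 608 = 1800 - 608 = 1192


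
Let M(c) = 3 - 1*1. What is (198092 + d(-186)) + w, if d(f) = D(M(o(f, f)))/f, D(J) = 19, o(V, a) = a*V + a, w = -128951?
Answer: 12860207/186 ≈ 69141.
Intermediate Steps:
o(V, a) = a + V*a (o(V, a) = V*a + a = a + V*a)
M(c) = 2 (M(c) = 3 - 1 = 2)
d(f) = 19/f
(198092 + d(-186)) + w = (198092 + 19/(-186)) - 128951 = (198092 + 19*(-1/186)) - 128951 = (198092 - 19/186) - 128951 = 36845093/186 - 128951 = 12860207/186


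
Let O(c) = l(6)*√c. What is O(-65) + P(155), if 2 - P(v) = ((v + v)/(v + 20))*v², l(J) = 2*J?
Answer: -297896/7 + 12*I*√65 ≈ -42557.0 + 96.747*I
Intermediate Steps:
O(c) = 12*√c (O(c) = (2*6)*√c = 12*√c)
P(v) = 2 - 2*v³/(20 + v) (P(v) = 2 - (v + v)/(v + 20)*v² = 2 - (2*v)/(20 + v)*v² = 2 - 2*v/(20 + v)*v² = 2 - 2*v³/(20 + v))
O(-65) + P(155) = 12*√(-65) + 2*(20 + 155 - 1*155³)/(20 + 155) = 12*(I*√65) + 2*(20 + 155 - 1*3723875)/175 = 12*I*√65 + 2*(1/175)*(20 + 155 - 3723875) = 12*I*√65 + 2*(1/175)*(-3723700) = 12*I*√65 - 297896/7 = -297896/7 + 12*I*√65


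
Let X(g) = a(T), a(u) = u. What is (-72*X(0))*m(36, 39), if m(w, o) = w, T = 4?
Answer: -10368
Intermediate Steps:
X(g) = 4
(-72*X(0))*m(36, 39) = -72*4*36 = -288*36 = -10368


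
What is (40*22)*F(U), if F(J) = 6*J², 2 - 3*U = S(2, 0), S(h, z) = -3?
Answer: 44000/3 ≈ 14667.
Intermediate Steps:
U = 5/3 (U = ⅔ - ⅓*(-3) = ⅔ + 1 = 5/3 ≈ 1.6667)
(40*22)*F(U) = (40*22)*(6*(5/3)²) = 880*(6*(25/9)) = 880*(50/3) = 44000/3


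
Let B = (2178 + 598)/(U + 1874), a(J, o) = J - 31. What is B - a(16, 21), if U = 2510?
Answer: 8567/548 ≈ 15.633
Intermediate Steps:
a(J, o) = -31 + J
B = 347/548 (B = (2178 + 598)/(2510 + 1874) = 2776/4384 = 2776*(1/4384) = 347/548 ≈ 0.63321)
B - a(16, 21) = 347/548 - (-31 + 16) = 347/548 - 1*(-15) = 347/548 + 15 = 8567/548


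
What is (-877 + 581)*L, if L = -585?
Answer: 173160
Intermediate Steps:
(-877 + 581)*L = (-877 + 581)*(-585) = -296*(-585) = 173160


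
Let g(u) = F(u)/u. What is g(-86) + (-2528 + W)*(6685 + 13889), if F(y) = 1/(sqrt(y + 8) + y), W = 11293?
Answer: 1347794716141/7474 + I*sqrt(78)/642764 ≈ 1.8033e+8 + 1.374e-5*I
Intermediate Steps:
F(y) = 1/(y + sqrt(8 + y)) (F(y) = 1/(sqrt(8 + y) + y) = 1/(y + sqrt(8 + y)))
g(u) = 1/(u*(u + sqrt(8 + u))) (g(u) = 1/((u + sqrt(8 + u))*u) = 1/(u*(u + sqrt(8 + u))))
g(-86) + (-2528 + W)*(6685 + 13889) = 1/((-86)*(-86 + sqrt(8 - 86))) + (-2528 + 11293)*(6685 + 13889) = -1/(86*(-86 + sqrt(-78))) + 8765*20574 = -1/(86*(-86 + I*sqrt(78))) + 180331110 = 180331110 - 1/(86*(-86 + I*sqrt(78)))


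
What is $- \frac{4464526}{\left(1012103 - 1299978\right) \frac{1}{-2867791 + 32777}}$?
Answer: $- \frac{1808141959052}{41125} \approx -4.3967 \cdot 10^{7}$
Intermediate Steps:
$- \frac{4464526}{\left(1012103 - 1299978\right) \frac{1}{-2867791 + 32777}} = - \frac{4464526}{\left(-287875\right) \frac{1}{-2835014}} = - \frac{4464526}{\left(-287875\right) \left(- \frac{1}{2835014}\right)} = - \frac{4464526}{\frac{41125}{405002}} = \left(-4464526\right) \frac{405002}{41125} = - \frac{1808141959052}{41125}$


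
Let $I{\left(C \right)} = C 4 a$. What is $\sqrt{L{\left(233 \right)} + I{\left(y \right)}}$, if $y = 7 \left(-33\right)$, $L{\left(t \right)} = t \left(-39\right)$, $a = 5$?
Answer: $3 i \sqrt{1523} \approx 117.08 i$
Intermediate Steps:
$L{\left(t \right)} = - 39 t$
$y = -231$
$I{\left(C \right)} = 20 C$ ($I{\left(C \right)} = C 4 \cdot 5 = 4 C 5 = 20 C$)
$\sqrt{L{\left(233 \right)} + I{\left(y \right)}} = \sqrt{\left(-39\right) 233 + 20 \left(-231\right)} = \sqrt{-9087 - 4620} = \sqrt{-13707} = 3 i \sqrt{1523}$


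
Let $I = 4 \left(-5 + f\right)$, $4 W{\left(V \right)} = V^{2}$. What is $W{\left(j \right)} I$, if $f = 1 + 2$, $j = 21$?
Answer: $-882$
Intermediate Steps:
$W{\left(V \right)} = \frac{V^{2}}{4}$
$f = 3$
$I = -8$ ($I = 4 \left(-5 + 3\right) = 4 \left(-2\right) = -8$)
$W{\left(j \right)} I = \frac{21^{2}}{4} \left(-8\right) = \frac{1}{4} \cdot 441 \left(-8\right) = \frac{441}{4} \left(-8\right) = -882$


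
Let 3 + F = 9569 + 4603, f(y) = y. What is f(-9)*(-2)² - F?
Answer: -14205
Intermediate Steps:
F = 14169 (F = -3 + (9569 + 4603) = -3 + 14172 = 14169)
f(-9)*(-2)² - F = -9*(-2)² - 1*14169 = -9*4 - 14169 = -36 - 14169 = -14205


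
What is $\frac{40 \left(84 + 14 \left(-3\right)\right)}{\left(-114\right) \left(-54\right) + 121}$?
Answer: $\frac{1680}{6277} \approx 0.26764$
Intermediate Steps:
$\frac{40 \left(84 + 14 \left(-3\right)\right)}{\left(-114\right) \left(-54\right) + 121} = \frac{40 \left(84 - 42\right)}{6156 + 121} = \frac{40 \cdot 42}{6277} = 1680 \cdot \frac{1}{6277} = \frac{1680}{6277}$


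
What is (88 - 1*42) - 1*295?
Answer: -249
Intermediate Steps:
(88 - 1*42) - 1*295 = (88 - 42) - 295 = 46 - 295 = -249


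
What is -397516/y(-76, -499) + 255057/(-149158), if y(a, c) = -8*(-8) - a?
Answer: -2118871411/745790 ≈ -2841.1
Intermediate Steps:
y(a, c) = 64 - a
-397516/y(-76, -499) + 255057/(-149158) = -397516/(64 - 1*(-76)) + 255057/(-149158) = -397516/(64 + 76) + 255057*(-1/149158) = -397516/140 - 255057/149158 = -397516*1/140 - 255057/149158 = -14197/5 - 255057/149158 = -2118871411/745790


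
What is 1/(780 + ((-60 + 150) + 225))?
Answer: 1/1095 ≈ 0.00091324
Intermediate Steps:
1/(780 + ((-60 + 150) + 225)) = 1/(780 + (90 + 225)) = 1/(780 + 315) = 1/1095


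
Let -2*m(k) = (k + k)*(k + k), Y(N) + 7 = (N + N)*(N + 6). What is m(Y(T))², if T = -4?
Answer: 1119364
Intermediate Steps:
Y(N) = -7 + 2*N*(6 + N) (Y(N) = -7 + (N + N)*(N + 6) = -7 + (2*N)*(6 + N) = -7 + 2*N*(6 + N))
m(k) = -2*k² (m(k) = -(k + k)*(k + k)/2 = -2*k*2*k/2 = -2*k²)
m(Y(T))² = (-2*(-7 + 2*(-4)² + 12*(-4))²)² = (-2*(-7 + 2*16 - 48)²)² = (-2*(-7 + 32 - 48)²)² = (-2*(-23)²)² = (-2*529)² = (-1058)² = 1119364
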